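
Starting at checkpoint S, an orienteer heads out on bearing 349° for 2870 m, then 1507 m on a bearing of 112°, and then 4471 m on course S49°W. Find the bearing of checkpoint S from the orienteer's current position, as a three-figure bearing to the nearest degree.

Leg 1 (349°, 2870 m): east 2870 sin 349° = -547.62, north 2870 cos 349° = 2817.27
Leg 2 (112°, 1507 m): east 1507 sin 112° = 1397.27, north 1507 cos 112° = -564.53
Leg 3 (S49°W, 4471 m): east 4471 sin 229° = -3374.31, north 4471 cos 229° = -2933.24
Net displacement: -2524.66 east, -680.50 north. Direction back to start is (2524.66, 680.50): bearing = atan2(2524.66, 680.50) mod 360° = 74.91° ≈ 075°.

075°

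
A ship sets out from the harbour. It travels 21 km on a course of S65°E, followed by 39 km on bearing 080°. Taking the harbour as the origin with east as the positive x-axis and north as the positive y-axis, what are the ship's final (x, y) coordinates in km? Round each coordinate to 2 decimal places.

Leg 1 (S65°E, 21 km): east 21 sin 115° = 19.03, north 21 cos 115° = -8.87
Leg 2 (080°, 39 km): east 39 sin 80° = 38.41, north 39 cos 80° = 6.77
Summing: 57.44 km east, -2.10 km north → (57.44, -2.10).

(57.44, -2.10)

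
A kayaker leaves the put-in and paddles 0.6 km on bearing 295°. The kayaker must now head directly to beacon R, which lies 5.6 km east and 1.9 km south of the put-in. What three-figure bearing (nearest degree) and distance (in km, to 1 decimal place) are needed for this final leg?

109°, 6.5 km

Leg 1 (295°, 0.6 km): east 0.6 sin 295° = -0.54, north 0.6 cos 295° = 0.25
Current position: (-0.54, 0.25). Target: (5.6, -1.9). Remaining: Δeast = 6.14, Δnorth = -2.15.
Bearing = atan2(6.14, -2.15) mod 360° = 109.32°; distance = √((6.14)² + (-2.15)²) = 6.510 km.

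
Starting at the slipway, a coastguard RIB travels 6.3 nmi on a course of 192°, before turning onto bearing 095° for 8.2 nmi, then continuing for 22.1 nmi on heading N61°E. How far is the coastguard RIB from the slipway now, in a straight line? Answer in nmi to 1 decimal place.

26.5 nmi

Leg 1 (192°, 6.3 nmi): east 6.3 sin 192° = -1.31, north 6.3 cos 192° = -6.16
Leg 2 (095°, 8.2 nmi): east 8.2 sin 95° = 8.17, north 8.2 cos 95° = -0.71
Leg 3 (N61°E, 22.1 nmi): east 22.1 sin 61° = 19.33, north 22.1 cos 61° = 10.71
Net: 26.19 east, 3.84 north. Distance = √((26.19)² + (3.84)²) = 26.468 nmi.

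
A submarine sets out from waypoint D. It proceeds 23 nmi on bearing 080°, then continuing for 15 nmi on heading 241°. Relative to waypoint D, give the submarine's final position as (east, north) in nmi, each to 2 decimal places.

(9.53, -3.28)

Leg 1 (080°, 23 nmi): east 23 sin 80° = 22.65, north 23 cos 80° = 3.99
Leg 2 (241°, 15 nmi): east 15 sin 241° = -13.12, north 15 cos 241° = -7.27
Summing: 9.53 nmi east, -3.28 nmi north → (9.53, -3.28).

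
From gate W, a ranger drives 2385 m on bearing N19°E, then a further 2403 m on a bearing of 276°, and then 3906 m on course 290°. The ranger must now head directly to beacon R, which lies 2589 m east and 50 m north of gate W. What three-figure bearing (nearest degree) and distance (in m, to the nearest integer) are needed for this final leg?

116°, 8739 m

Leg 1 (N19°E, 2385 m): east 2385 sin 19° = 776.48, north 2385 cos 19° = 2255.06
Leg 2 (276°, 2403 m): east 2403 sin 276° = -2389.84, north 2403 cos 276° = 251.18
Leg 3 (290°, 3906 m): east 3906 sin 290° = -3670.44, north 3906 cos 290° = 1335.93
Current position: (-5283.80, 3842.17). Target: (2589, 50). Remaining: Δeast = 7872.80, Δnorth = -3792.17.
Bearing = atan2(7872.80, -3792.17) mod 360° = 115.72°; distance = √((7872.80)² + (-3792.17)²) = 8738.506 m.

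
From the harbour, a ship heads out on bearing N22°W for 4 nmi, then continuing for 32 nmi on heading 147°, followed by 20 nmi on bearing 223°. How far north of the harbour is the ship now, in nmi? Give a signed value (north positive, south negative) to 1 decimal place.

Leg 1 (N22°W, 4 nmi): east 4 sin 338° = -1.50, north 4 cos 338° = 3.71
Leg 2 (147°, 32 nmi): east 32 sin 147° = 17.43, north 32 cos 147° = -26.84
Leg 3 (223°, 20 nmi): east 20 sin 223° = -13.64, north 20 cos 223° = -14.63
Net north component: -37.76 nmi.

-37.8 nmi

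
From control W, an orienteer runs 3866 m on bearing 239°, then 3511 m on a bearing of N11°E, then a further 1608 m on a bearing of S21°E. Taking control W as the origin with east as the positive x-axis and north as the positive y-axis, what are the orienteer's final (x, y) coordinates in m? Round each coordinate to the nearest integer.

Leg 1 (239°, 3866 m): east 3866 sin 239° = -3313.81, north 3866 cos 239° = -1991.14
Leg 2 (N11°E, 3511 m): east 3511 sin 11° = 669.93, north 3511 cos 11° = 3446.49
Leg 3 (S21°E, 1608 m): east 1608 sin 159° = 576.26, north 1608 cos 159° = -1501.20
Summing: -2067.62 m east, -45.84 m north → (-2068, -46).

(-2068, -46)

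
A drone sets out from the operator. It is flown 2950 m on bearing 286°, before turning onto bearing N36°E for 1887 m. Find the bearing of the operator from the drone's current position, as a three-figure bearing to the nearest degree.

Leg 1 (286°, 2950 m): east 2950 sin 286° = -2835.72, north 2950 cos 286° = 813.13
Leg 2 (N36°E, 1887 m): east 1887 sin 36° = 1109.15, north 1887 cos 36° = 1526.62
Net displacement: -1726.57 east, 2339.75 north. Direction back to start is (1726.57, -2339.75): bearing = atan2(1726.57, -2339.75) mod 360° = 143.58° ≈ 144°.

144°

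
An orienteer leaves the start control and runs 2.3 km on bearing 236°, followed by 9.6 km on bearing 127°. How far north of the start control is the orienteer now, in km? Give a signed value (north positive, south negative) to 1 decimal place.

-7.1 km

Leg 1 (236°, 2.3 km): east 2.3 sin 236° = -1.91, north 2.3 cos 236° = -1.29
Leg 2 (127°, 9.6 km): east 9.6 sin 127° = 7.67, north 9.6 cos 127° = -5.78
Net north component: -7.06 km.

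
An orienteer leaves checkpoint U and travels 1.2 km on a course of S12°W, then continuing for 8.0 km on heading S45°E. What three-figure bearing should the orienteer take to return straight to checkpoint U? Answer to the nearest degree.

Leg 1 (S12°W, 1.2 km): east 1.2 sin 192° = -0.25, north 1.2 cos 192° = -1.17
Leg 2 (S45°E, 8.0 km): east 8.0 sin 135° = 5.66, north 8.0 cos 135° = -5.66
Net displacement: 5.41 east, -6.83 north. Direction back to start is (-5.41, 6.83): bearing = atan2(-5.41, 6.83) mod 360° = 321.63° ≈ 322°.

322°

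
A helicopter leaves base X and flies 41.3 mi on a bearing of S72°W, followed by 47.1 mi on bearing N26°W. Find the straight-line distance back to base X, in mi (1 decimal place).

66.8 mi

Leg 1 (S72°W, 41.3 mi): east 41.3 sin 252° = -39.28, north 41.3 cos 252° = -12.76
Leg 2 (N26°W, 47.1 mi): east 47.1 sin 334° = -20.65, north 47.1 cos 334° = 42.33
Net: -59.93 east, 29.57 north. Distance = √((-59.93)² + (29.57)²) = 66.825 mi.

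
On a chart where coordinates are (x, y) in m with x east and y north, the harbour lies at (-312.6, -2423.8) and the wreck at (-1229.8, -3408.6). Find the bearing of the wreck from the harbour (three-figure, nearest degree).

Δeast = -1229.8 − -312.6 = -917.20; Δnorth = -3408.6 − -2423.8 = -984.80.
Bearing = atan2(Δeast, Δnorth) mod 360° = 222.96° ≈ 223°.

223°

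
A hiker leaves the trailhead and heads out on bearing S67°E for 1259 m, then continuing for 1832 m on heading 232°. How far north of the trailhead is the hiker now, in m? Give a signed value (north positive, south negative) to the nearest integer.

-1620 m

Leg 1 (S67°E, 1259 m): east 1259 sin 113° = 1158.92, north 1259 cos 113° = -491.93
Leg 2 (232°, 1832 m): east 1832 sin 232° = -1443.64, north 1832 cos 232° = -1127.89
Net north component: -1619.82 m.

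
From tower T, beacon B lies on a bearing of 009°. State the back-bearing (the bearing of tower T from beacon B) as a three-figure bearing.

Back-bearing = 009° + 180° = 189°.

189°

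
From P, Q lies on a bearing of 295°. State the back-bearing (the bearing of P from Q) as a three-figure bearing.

115°

Back-bearing = 295° − 180° = 115°.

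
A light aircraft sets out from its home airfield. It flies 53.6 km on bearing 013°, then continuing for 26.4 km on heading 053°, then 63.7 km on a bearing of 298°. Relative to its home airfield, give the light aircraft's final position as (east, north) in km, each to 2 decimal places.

Leg 1 (013°, 53.6 km): east 53.6 sin 13° = 12.06, north 53.6 cos 13° = 52.23
Leg 2 (053°, 26.4 km): east 26.4 sin 53° = 21.08, north 26.4 cos 53° = 15.89
Leg 3 (298°, 63.7 km): east 63.7 sin 298° = -56.24, north 63.7 cos 298° = 29.91
Summing: -23.10 km east, 98.02 km north → (-23.10, 98.02).

(-23.10, 98.02)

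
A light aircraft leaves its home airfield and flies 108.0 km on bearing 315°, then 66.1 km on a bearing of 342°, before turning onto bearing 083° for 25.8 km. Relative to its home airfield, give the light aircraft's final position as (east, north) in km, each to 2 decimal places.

(-71.19, 142.38)

Leg 1 (315°, 108.0 km): east 108.0 sin 315° = -76.37, north 108.0 cos 315° = 76.37
Leg 2 (342°, 66.1 km): east 66.1 sin 342° = -20.43, north 66.1 cos 342° = 62.86
Leg 3 (083°, 25.8 km): east 25.8 sin 83° = 25.61, north 25.8 cos 83° = 3.14
Summing: -71.19 km east, 142.38 km north → (-71.19, 142.38).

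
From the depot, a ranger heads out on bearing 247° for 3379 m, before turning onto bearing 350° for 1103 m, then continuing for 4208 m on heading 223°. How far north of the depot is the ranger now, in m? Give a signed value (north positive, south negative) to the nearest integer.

Leg 1 (247°, 3379 m): east 3379 sin 247° = -3110.39, north 3379 cos 247° = -1320.28
Leg 2 (350°, 1103 m): east 1103 sin 350° = -191.53, north 1103 cos 350° = 1086.24
Leg 3 (223°, 4208 m): east 4208 sin 223° = -2869.85, north 4208 cos 223° = -3077.54
Net north component: -3311.57 m.

-3312 m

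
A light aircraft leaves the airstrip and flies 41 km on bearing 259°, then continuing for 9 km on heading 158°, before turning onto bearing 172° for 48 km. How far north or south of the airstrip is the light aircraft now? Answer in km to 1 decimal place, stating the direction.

Leg 1 (259°, 41 km): east 41 sin 259° = -40.25, north 41 cos 259° = -7.82
Leg 2 (158°, 9 km): east 9 sin 158° = 3.37, north 9 cos 158° = -8.34
Leg 3 (172°, 48 km): east 48 sin 172° = 6.68, north 48 cos 172° = -47.53
Net north component: -63.70 km.

63.7 km south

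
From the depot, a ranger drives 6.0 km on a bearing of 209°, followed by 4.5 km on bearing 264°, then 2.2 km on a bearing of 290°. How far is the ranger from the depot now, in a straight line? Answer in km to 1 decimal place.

10.7 km

Leg 1 (209°, 6.0 km): east 6.0 sin 209° = -2.91, north 6.0 cos 209° = -5.25
Leg 2 (264°, 4.5 km): east 4.5 sin 264° = -4.48, north 4.5 cos 264° = -0.47
Leg 3 (290°, 2.2 km): east 2.2 sin 290° = -2.07, north 2.2 cos 290° = 0.75
Net: -9.45 east, -4.97 north. Distance = √((-9.45)² + (-4.97)²) = 10.677 km.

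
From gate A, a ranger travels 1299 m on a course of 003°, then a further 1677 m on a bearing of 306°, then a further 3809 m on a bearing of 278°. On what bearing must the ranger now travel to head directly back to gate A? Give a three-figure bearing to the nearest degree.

119°

Leg 1 (003°, 1299 m): east 1299 sin 3° = 67.98, north 1299 cos 3° = 1297.22
Leg 2 (306°, 1677 m): east 1677 sin 306° = -1356.72, north 1677 cos 306° = 985.72
Leg 3 (278°, 3809 m): east 3809 sin 278° = -3771.93, north 3809 cos 278° = 530.11
Net displacement: -5060.67 east, 2813.05 north. Direction back to start is (5060.67, -2813.05): bearing = atan2(5060.67, -2813.05) mod 360° = 119.07° ≈ 119°.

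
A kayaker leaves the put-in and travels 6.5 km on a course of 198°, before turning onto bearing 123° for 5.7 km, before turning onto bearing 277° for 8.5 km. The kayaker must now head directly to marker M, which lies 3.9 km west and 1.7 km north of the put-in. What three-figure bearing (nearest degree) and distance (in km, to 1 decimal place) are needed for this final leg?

010°, 10.1 km

Leg 1 (198°, 6.5 km): east 6.5 sin 198° = -2.01, north 6.5 cos 198° = -6.18
Leg 2 (123°, 5.7 km): east 5.7 sin 123° = 4.78, north 5.7 cos 123° = -3.10
Leg 3 (277°, 8.5 km): east 8.5 sin 277° = -8.44, north 8.5 cos 277° = 1.04
Current position: (-5.66, -8.25). Target: (-3.9, 1.7). Remaining: Δeast = 1.76, Δnorth = 9.95.
Bearing = atan2(1.76, 9.95) mod 360° = 10.06°; distance = √((1.76)² + (9.95)²) = 10.106 km.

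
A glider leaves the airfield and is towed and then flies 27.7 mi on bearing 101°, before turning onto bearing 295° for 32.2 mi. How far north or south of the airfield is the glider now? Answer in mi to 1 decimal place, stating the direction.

Leg 1 (101°, 27.7 mi): east 27.7 sin 101° = 27.19, north 27.7 cos 101° = -5.29
Leg 2 (295°, 32.2 mi): east 32.2 sin 295° = -29.18, north 32.2 cos 295° = 13.61
Net north component: 8.32 mi.

8.3 mi north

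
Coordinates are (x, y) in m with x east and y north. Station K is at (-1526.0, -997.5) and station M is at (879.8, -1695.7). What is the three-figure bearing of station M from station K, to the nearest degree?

106°

Δeast = 879.8 − -1526.0 = 2405.80; Δnorth = -1695.7 − -997.5 = -698.20.
Bearing = atan2(Δeast, Δnorth) mod 360° = 106.18° ≈ 106°.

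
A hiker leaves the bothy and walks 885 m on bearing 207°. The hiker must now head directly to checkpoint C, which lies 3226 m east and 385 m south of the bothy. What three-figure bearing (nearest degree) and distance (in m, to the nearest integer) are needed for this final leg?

084°, 3650 m

Leg 1 (207°, 885 m): east 885 sin 207° = -401.78, north 885 cos 207° = -788.54
Current position: (-401.78, -788.54). Target: (3226, -385). Remaining: Δeast = 3627.78, Δnorth = 403.54.
Bearing = atan2(3627.78, 403.54) mod 360° = 83.65°; distance = √((3627.78)² + (403.54)²) = 3650.157 m.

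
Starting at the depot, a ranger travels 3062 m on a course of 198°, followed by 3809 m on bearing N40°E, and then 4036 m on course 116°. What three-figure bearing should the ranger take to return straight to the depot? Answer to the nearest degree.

289°

Leg 1 (198°, 3062 m): east 3062 sin 198° = -946.21, north 3062 cos 198° = -2912.14
Leg 2 (N40°E, 3809 m): east 3809 sin 40° = 2448.38, north 3809 cos 40° = 2917.86
Leg 3 (116°, 4036 m): east 4036 sin 116° = 3627.53, north 4036 cos 116° = -1769.27
Net displacement: 5129.70 east, -1763.54 north. Direction back to start is (-5129.70, 1763.54): bearing = atan2(-5129.70, 1763.54) mod 360° = 288.97° ≈ 289°.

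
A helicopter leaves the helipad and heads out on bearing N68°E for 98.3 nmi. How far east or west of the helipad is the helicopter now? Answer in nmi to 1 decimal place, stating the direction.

Leg 1 (N68°E, 98.3 nmi): east 98.3 sin 68° = 91.14, north 98.3 cos 68° = 36.82
Net east component: 91.14 nmi.

91.1 nmi east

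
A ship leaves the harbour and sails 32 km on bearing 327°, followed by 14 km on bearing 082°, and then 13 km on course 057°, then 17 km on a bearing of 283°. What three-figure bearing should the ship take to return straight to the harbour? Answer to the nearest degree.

167°

Leg 1 (327°, 32 km): east 32 sin 327° = -17.43, north 32 cos 327° = 26.84
Leg 2 (082°, 14 km): east 14 sin 82° = 13.86, north 14 cos 82° = 1.95
Leg 3 (057°, 13 km): east 13 sin 57° = 10.90, north 13 cos 57° = 7.08
Leg 4 (283°, 17 km): east 17 sin 283° = -16.56, north 17 cos 283° = 3.82
Net displacement: -9.23 east, 39.69 north. Direction back to start is (9.23, -39.69): bearing = atan2(9.23, -39.69) mod 360° = 166.91° ≈ 167°.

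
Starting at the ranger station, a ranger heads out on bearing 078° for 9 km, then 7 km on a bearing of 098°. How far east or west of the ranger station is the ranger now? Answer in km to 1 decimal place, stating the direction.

15.7 km east

Leg 1 (078°, 9 km): east 9 sin 78° = 8.80, north 9 cos 78° = 1.87
Leg 2 (098°, 7 km): east 7 sin 98° = 6.93, north 7 cos 98° = -0.97
Net east component: 15.74 km.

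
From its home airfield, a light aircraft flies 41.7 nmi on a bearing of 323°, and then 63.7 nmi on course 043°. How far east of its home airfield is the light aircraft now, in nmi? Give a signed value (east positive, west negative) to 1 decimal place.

Leg 1 (323°, 41.7 nmi): east 41.7 sin 323° = -25.10, north 41.7 cos 323° = 33.30
Leg 2 (043°, 63.7 nmi): east 63.7 sin 43° = 43.44, north 63.7 cos 43° = 46.59
Net east component: 18.35 nmi.

18.3 nmi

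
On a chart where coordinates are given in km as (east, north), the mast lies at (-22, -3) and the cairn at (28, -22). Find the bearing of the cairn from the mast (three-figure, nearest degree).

Δeast = 28 − -22 = 50.00; Δnorth = -22 − -3 = -19.00.
Bearing = atan2(Δeast, Δnorth) mod 360° = 110.81° ≈ 111°.

111°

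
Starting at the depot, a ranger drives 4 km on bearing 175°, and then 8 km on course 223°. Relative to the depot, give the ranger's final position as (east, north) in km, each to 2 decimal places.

(-5.11, -9.84)

Leg 1 (175°, 4 km): east 4 sin 175° = 0.35, north 4 cos 175° = -3.98
Leg 2 (223°, 8 km): east 8 sin 223° = -5.46, north 8 cos 223° = -5.85
Summing: -5.11 km east, -9.84 km north → (-5.11, -9.84).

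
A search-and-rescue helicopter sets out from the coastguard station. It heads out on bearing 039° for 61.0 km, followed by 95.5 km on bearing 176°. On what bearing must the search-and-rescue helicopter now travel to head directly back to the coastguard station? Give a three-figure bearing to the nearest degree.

317°

Leg 1 (039°, 61.0 km): east 61.0 sin 39° = 38.39, north 61.0 cos 39° = 47.41
Leg 2 (176°, 95.5 km): east 95.5 sin 176° = 6.66, north 95.5 cos 176° = -95.27
Net displacement: 45.05 east, -47.86 north. Direction back to start is (-45.05, 47.86): bearing = atan2(-45.05, 47.86) mod 360° = 316.73° ≈ 317°.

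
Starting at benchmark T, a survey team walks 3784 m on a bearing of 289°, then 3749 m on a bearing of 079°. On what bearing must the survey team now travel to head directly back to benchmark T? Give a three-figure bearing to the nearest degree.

183°

Leg 1 (289°, 3784 m): east 3784 sin 289° = -3577.84, north 3784 cos 289° = 1231.95
Leg 2 (079°, 3749 m): east 3749 sin 79° = 3680.12, north 3749 cos 79° = 715.34
Net displacement: 102.28 east, 1947.29 north. Direction back to start is (-102.28, -1947.29): bearing = atan2(-102.28, -1947.29) mod 360° = 183.01° ≈ 183°.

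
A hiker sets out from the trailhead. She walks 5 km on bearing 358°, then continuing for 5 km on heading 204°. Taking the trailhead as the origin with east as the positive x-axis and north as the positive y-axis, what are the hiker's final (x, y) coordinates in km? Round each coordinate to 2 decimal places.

Leg 1 (358°, 5 km): east 5 sin 358° = -0.17, north 5 cos 358° = 5.00
Leg 2 (204°, 5 km): east 5 sin 204° = -2.03, north 5 cos 204° = -4.57
Summing: -2.21 km east, 0.43 km north → (-2.21, 0.43).

(-2.21, 0.43)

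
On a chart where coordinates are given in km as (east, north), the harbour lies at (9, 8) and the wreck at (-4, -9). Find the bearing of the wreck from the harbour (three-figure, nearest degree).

217°

Δeast = -4 − 9 = -13.00; Δnorth = -9 − 8 = -17.00.
Bearing = atan2(Δeast, Δnorth) mod 360° = 217.41° ≈ 217°.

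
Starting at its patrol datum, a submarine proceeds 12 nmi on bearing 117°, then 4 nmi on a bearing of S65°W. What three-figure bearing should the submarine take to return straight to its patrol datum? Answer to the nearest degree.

Leg 1 (117°, 12 nmi): east 12 sin 117° = 10.69, north 12 cos 117° = -5.45
Leg 2 (S65°W, 4 nmi): east 4 sin 245° = -3.63, north 4 cos 245° = -1.69
Net displacement: 7.07 east, -7.14 north. Direction back to start is (-7.07, 7.14): bearing = atan2(-7.07, 7.14) mod 360° = 315.29° ≈ 315°.

315°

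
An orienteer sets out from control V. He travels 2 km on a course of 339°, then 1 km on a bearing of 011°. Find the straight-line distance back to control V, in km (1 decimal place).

Leg 1 (339°, 2 km): east 2 sin 339° = -0.72, north 2 cos 339° = 1.87
Leg 2 (011°, 1 km): east 1 sin 11° = 0.19, north 1 cos 11° = 0.98
Net: -0.53 east, 2.85 north. Distance = √((-0.53)² + (2.85)²) = 2.897 km.

2.9 km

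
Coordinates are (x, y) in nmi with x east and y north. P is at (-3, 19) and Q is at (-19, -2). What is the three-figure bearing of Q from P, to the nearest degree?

217°

Δeast = -19 − -3 = -16.00; Δnorth = -2 − 19 = -21.00.
Bearing = atan2(Δeast, Δnorth) mod 360° = 217.30° ≈ 217°.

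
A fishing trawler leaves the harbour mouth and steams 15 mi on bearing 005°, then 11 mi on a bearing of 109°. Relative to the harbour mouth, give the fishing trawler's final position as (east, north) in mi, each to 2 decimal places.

Leg 1 (005°, 15 mi): east 15 sin 5° = 1.31, north 15 cos 5° = 14.94
Leg 2 (109°, 11 mi): east 11 sin 109° = 10.40, north 11 cos 109° = -3.58
Summing: 11.71 mi east, 11.36 mi north → (11.71, 11.36).

(11.71, 11.36)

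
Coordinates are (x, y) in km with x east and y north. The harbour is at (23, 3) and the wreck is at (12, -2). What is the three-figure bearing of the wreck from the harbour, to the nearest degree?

246°

Δeast = 12 − 23 = -11.00; Δnorth = -2 − 3 = -5.00.
Bearing = atan2(Δeast, Δnorth) mod 360° = 245.56° ≈ 246°.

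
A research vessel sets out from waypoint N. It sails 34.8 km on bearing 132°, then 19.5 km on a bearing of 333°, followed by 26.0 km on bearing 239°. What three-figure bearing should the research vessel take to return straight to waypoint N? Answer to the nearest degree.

015°

Leg 1 (132°, 34.8 km): east 34.8 sin 132° = 25.86, north 34.8 cos 132° = -23.29
Leg 2 (333°, 19.5 km): east 19.5 sin 333° = -8.85, north 19.5 cos 333° = 17.37
Leg 3 (239°, 26.0 km): east 26.0 sin 239° = -22.29, north 26.0 cos 239° = -13.39
Net displacement: -5.28 east, -19.30 north. Direction back to start is (5.28, 19.30): bearing = atan2(5.28, 19.30) mod 360° = 15.29° ≈ 015°.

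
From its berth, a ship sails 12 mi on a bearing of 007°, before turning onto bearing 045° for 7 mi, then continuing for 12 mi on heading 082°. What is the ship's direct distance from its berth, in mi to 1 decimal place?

Leg 1 (007°, 12 mi): east 12 sin 7° = 1.46, north 12 cos 7° = 11.91
Leg 2 (045°, 7 mi): east 7 sin 45° = 4.95, north 7 cos 45° = 4.95
Leg 3 (082°, 12 mi): east 12 sin 82° = 11.88, north 12 cos 82° = 1.67
Net: 18.30 east, 18.53 north. Distance = √((18.30)² + (18.53)²) = 26.040 mi.

26.0 mi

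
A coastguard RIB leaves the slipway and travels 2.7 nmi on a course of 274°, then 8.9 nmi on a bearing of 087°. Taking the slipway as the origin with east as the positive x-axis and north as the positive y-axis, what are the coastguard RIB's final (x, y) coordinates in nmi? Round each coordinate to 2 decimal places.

(6.19, 0.65)

Leg 1 (274°, 2.7 nmi): east 2.7 sin 274° = -2.69, north 2.7 cos 274° = 0.19
Leg 2 (087°, 8.9 nmi): east 8.9 sin 87° = 8.89, north 8.9 cos 87° = 0.47
Summing: 6.19 nmi east, 0.65 nmi north → (6.19, 0.65).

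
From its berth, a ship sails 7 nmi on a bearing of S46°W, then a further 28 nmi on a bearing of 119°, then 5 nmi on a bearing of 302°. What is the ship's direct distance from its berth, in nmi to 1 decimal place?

21.9 nmi

Leg 1 (S46°W, 7 nmi): east 7 sin 226° = -5.04, north 7 cos 226° = -4.86
Leg 2 (119°, 28 nmi): east 28 sin 119° = 24.49, north 28 cos 119° = -13.57
Leg 3 (302°, 5 nmi): east 5 sin 302° = -4.24, north 5 cos 302° = 2.65
Net: 15.21 east, -15.79 north. Distance = √((15.21)² + (-15.79)²) = 21.925 nmi.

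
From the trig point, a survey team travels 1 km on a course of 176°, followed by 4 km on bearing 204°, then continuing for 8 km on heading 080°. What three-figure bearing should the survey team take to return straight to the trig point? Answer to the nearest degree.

297°

Leg 1 (176°, 1 km): east 1 sin 176° = 0.07, north 1 cos 176° = -1.00
Leg 2 (204°, 4 km): east 4 sin 204° = -1.63, north 4 cos 204° = -3.65
Leg 3 (080°, 8 km): east 8 sin 80° = 7.88, north 8 cos 80° = 1.39
Net displacement: 6.32 east, -3.26 north. Direction back to start is (-6.32, 3.26): bearing = atan2(-6.32, 3.26) mod 360° = 297.30° ≈ 297°.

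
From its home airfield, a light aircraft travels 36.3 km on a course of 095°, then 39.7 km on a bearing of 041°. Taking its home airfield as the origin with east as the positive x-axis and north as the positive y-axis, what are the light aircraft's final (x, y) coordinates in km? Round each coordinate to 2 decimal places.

(62.21, 26.80)

Leg 1 (095°, 36.3 km): east 36.3 sin 95° = 36.16, north 36.3 cos 95° = -3.16
Leg 2 (041°, 39.7 km): east 39.7 sin 41° = 26.05, north 39.7 cos 41° = 29.96
Summing: 62.21 km east, 26.80 km north → (62.21, 26.80).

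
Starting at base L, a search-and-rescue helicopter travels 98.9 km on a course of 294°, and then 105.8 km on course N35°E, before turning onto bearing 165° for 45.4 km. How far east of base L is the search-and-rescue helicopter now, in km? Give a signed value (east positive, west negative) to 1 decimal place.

Leg 1 (294°, 98.9 km): east 98.9 sin 294° = -90.35, north 98.9 cos 294° = 40.23
Leg 2 (N35°E, 105.8 km): east 105.8 sin 35° = 60.68, north 105.8 cos 35° = 86.67
Leg 3 (165°, 45.4 km): east 45.4 sin 165° = 11.75, north 45.4 cos 165° = -43.85
Net east component: -17.91 km.

-17.9 km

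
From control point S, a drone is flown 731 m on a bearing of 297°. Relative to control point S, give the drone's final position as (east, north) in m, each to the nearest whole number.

Leg 1 (297°, 731 m): east 731 sin 297° = -651.33, north 731 cos 297° = 331.87
Summing: -651.33 m east, 331.87 m north → (-651, 332).

(-651, 332)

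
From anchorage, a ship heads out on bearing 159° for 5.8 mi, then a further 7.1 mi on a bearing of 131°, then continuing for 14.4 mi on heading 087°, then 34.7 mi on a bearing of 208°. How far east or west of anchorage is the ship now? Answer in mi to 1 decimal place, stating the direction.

Leg 1 (159°, 5.8 mi): east 5.8 sin 159° = 2.08, north 5.8 cos 159° = -5.41
Leg 2 (131°, 7.1 mi): east 7.1 sin 131° = 5.36, north 7.1 cos 131° = -4.66
Leg 3 (087°, 14.4 mi): east 14.4 sin 87° = 14.38, north 14.4 cos 87° = 0.75
Leg 4 (208°, 34.7 mi): east 34.7 sin 208° = -16.29, north 34.7 cos 208° = -30.64
Net east component: 5.53 mi.

5.5 mi east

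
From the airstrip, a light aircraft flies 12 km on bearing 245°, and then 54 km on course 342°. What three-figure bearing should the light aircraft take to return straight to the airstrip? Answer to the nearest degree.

149°

Leg 1 (245°, 12 km): east 12 sin 245° = -10.88, north 12 cos 245° = -5.07
Leg 2 (342°, 54 km): east 54 sin 342° = -16.69, north 54 cos 342° = 51.36
Net displacement: -27.56 east, 46.29 north. Direction back to start is (27.56, -46.29): bearing = atan2(27.56, -46.29) mod 360° = 149.23° ≈ 149°.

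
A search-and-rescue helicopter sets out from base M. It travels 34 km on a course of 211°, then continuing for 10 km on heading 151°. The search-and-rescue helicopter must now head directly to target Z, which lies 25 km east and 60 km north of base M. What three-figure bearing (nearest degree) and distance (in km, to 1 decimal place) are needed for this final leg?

Leg 1 (211°, 34 km): east 34 sin 211° = -17.51, north 34 cos 211° = -29.14
Leg 2 (151°, 10 km): east 10 sin 151° = 4.85, north 10 cos 151° = -8.75
Current position: (-12.66, -37.89). Target: (25, 60). Remaining: Δeast = 37.66, Δnorth = 97.89.
Bearing = atan2(37.66, 97.89) mod 360° = 21.04°; distance = √((37.66)² + (97.89)²) = 104.885 km.

021°, 104.9 km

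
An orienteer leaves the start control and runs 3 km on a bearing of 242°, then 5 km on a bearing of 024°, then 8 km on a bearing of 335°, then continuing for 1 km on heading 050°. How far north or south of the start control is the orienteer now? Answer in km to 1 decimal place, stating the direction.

Leg 1 (242°, 3 km): east 3 sin 242° = -2.65, north 3 cos 242° = -1.41
Leg 2 (024°, 5 km): east 5 sin 24° = 2.03, north 5 cos 24° = 4.57
Leg 3 (335°, 8 km): east 8 sin 335° = -3.38, north 8 cos 335° = 7.25
Leg 4 (050°, 1 km): east 1 sin 50° = 0.77, north 1 cos 50° = 0.64
Net north component: 11.05 km.

11.1 km north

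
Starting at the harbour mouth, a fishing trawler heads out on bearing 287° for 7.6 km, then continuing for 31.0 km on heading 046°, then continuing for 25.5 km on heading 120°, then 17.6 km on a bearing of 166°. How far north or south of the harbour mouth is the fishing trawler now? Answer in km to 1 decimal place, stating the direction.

Leg 1 (287°, 7.6 km): east 7.6 sin 287° = -7.27, north 7.6 cos 287° = 2.22
Leg 2 (046°, 31.0 km): east 31.0 sin 46° = 22.30, north 31.0 cos 46° = 21.53
Leg 3 (120°, 25.5 km): east 25.5 sin 120° = 22.08, north 25.5 cos 120° = -12.75
Leg 4 (166°, 17.6 km): east 17.6 sin 166° = 4.26, north 17.6 cos 166° = -17.08
Net north component: -6.07 km.

6.1 km south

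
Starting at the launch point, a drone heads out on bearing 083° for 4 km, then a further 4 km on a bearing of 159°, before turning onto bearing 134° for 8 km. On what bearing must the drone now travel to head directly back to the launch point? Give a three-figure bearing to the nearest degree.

308°

Leg 1 (083°, 4 km): east 4 sin 83° = 3.97, north 4 cos 83° = 0.49
Leg 2 (159°, 4 km): east 4 sin 159° = 1.43, north 4 cos 159° = -3.73
Leg 3 (134°, 8 km): east 8 sin 134° = 5.75, north 8 cos 134° = -5.56
Net displacement: 11.16 east, -8.80 north. Direction back to start is (-11.16, 8.80): bearing = atan2(-11.16, 8.80) mod 360° = 308.27° ≈ 308°.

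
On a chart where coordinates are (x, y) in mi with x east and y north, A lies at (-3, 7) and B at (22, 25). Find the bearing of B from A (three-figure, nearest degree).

Δeast = 22 − -3 = 25.00; Δnorth = 25 − 7 = 18.00.
Bearing = atan2(Δeast, Δnorth) mod 360° = 54.25° ≈ 054°.

054°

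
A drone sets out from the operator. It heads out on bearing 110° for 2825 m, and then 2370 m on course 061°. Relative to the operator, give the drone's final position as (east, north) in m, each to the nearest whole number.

Leg 1 (110°, 2825 m): east 2825 sin 110° = 2654.63, north 2825 cos 110° = -966.21
Leg 2 (061°, 2370 m): east 2370 sin 61° = 2072.85, north 2370 cos 61° = 1149.00
Summing: 4727.48 m east, 182.79 m north → (4727, 183).

(4727, 183)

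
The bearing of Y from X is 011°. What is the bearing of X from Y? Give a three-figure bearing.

Back-bearing = 011° + 180° = 191°.

191°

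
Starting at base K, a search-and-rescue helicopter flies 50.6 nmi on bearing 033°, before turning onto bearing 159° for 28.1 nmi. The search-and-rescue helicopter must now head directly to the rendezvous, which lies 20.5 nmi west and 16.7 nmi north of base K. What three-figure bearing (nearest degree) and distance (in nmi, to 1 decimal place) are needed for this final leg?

Leg 1 (033°, 50.6 nmi): east 50.6 sin 33° = 27.56, north 50.6 cos 33° = 42.44
Leg 2 (159°, 28.1 nmi): east 28.1 sin 159° = 10.07, north 28.1 cos 159° = -26.23
Current position: (37.63, 16.20). Target: (-20.5, 16.7). Remaining: Δeast = -58.13, Δnorth = 0.50.
Bearing = atan2(-58.13, 0.50) mod 360° = 270.49°; distance = √((-58.13)² + (0.50)²) = 58.131 nmi.

270°, 58.1 nmi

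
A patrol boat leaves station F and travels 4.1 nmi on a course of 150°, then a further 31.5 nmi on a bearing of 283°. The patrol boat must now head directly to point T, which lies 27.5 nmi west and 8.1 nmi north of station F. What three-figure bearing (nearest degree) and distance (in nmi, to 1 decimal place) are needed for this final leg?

014°, 4.7 nmi

Leg 1 (150°, 4.1 nmi): east 4.1 sin 150° = 2.05, north 4.1 cos 150° = -3.55
Leg 2 (283°, 31.5 nmi): east 31.5 sin 283° = -30.69, north 31.5 cos 283° = 7.09
Current position: (-28.64, 3.54). Target: (-27.5, 8.1). Remaining: Δeast = 1.14, Δnorth = 4.56.
Bearing = atan2(1.14, 4.56) mod 360° = 14.05°; distance = √((1.14)² + (4.56)²) = 4.706 nmi.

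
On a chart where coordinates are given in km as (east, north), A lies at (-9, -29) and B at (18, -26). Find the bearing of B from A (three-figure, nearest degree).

084°

Δeast = 18 − -9 = 27.00; Δnorth = -26 − -29 = 3.00.
Bearing = atan2(Δeast, Δnorth) mod 360° = 83.66° ≈ 084°.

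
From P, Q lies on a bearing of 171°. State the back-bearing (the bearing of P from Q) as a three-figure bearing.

351°

Back-bearing = 171° + 180° = 351°.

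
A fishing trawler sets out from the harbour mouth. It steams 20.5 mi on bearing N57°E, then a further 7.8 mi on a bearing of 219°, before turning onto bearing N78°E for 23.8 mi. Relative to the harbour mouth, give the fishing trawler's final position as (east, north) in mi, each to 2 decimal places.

Leg 1 (N57°E, 20.5 mi): east 20.5 sin 57° = 17.19, north 20.5 cos 57° = 11.17
Leg 2 (219°, 7.8 mi): east 7.8 sin 219° = -4.91, north 7.8 cos 219° = -6.06
Leg 3 (N78°E, 23.8 mi): east 23.8 sin 78° = 23.28, north 23.8 cos 78° = 4.95
Summing: 35.56 mi east, 10.05 mi north → (35.56, 10.05).

(35.56, 10.05)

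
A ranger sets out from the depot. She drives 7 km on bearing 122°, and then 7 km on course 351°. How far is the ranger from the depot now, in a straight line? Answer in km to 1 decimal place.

5.8 km

Leg 1 (122°, 7 km): east 7 sin 122° = 5.94, north 7 cos 122° = -3.71
Leg 2 (351°, 7 km): east 7 sin 351° = -1.10, north 7 cos 351° = 6.91
Net: 4.84 east, 3.20 north. Distance = √((4.84)² + (3.20)²) = 5.806 km.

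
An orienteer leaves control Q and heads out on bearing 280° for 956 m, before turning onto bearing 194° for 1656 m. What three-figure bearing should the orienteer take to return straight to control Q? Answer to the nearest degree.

043°

Leg 1 (280°, 956 m): east 956 sin 280° = -941.48, north 956 cos 280° = 166.01
Leg 2 (194°, 1656 m): east 1656 sin 194° = -400.62, north 1656 cos 194° = -1606.81
Net displacement: -1342.10 east, -1440.80 north. Direction back to start is (1342.10, 1440.80): bearing = atan2(1342.10, 1440.80) mod 360° = 42.97° ≈ 043°.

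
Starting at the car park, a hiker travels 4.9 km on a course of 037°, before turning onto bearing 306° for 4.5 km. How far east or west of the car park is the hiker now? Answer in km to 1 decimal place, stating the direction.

Leg 1 (037°, 4.9 km): east 4.9 sin 37° = 2.95, north 4.9 cos 37° = 3.91
Leg 2 (306°, 4.5 km): east 4.5 sin 306° = -3.64, north 4.5 cos 306° = 2.65
Net east component: -0.69 km.

0.7 km west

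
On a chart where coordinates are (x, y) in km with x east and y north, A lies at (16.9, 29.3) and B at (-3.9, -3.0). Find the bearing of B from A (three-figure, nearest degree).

Δeast = -3.9 − 16.9 = -20.80; Δnorth = -3.0 − 29.3 = -32.30.
Bearing = atan2(Δeast, Δnorth) mod 360° = 212.78° ≈ 213°.

213°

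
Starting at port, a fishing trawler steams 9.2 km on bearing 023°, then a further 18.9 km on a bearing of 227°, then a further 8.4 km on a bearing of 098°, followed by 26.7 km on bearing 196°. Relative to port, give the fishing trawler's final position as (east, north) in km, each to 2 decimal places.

(-9.27, -31.26)

Leg 1 (023°, 9.2 km): east 9.2 sin 23° = 3.59, north 9.2 cos 23° = 8.47
Leg 2 (227°, 18.9 km): east 18.9 sin 227° = -13.82, north 18.9 cos 227° = -12.89
Leg 3 (098°, 8.4 km): east 8.4 sin 98° = 8.32, north 8.4 cos 98° = -1.17
Leg 4 (196°, 26.7 km): east 26.7 sin 196° = -7.36, north 26.7 cos 196° = -25.67
Summing: -9.27 km east, -31.26 km north → (-9.27, -31.26).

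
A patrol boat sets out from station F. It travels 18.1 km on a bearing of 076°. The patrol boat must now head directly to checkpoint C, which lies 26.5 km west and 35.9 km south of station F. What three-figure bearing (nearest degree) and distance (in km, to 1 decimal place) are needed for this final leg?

228°, 59.7 km

Leg 1 (076°, 18.1 km): east 18.1 sin 76° = 17.56, north 18.1 cos 76° = 4.38
Current position: (17.56, 4.38). Target: (-26.5, -35.9). Remaining: Δeast = -44.06, Δnorth = -40.28.
Bearing = atan2(-44.06, -40.28) mod 360° = 227.57°; distance = √((-44.06)² + (-40.28)²) = 59.698 km.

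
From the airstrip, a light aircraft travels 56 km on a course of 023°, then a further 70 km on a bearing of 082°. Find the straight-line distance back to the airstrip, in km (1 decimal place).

109.9 km

Leg 1 (023°, 56 km): east 56 sin 23° = 21.88, north 56 cos 23° = 51.55
Leg 2 (082°, 70 km): east 70 sin 82° = 69.32, north 70 cos 82° = 9.74
Net: 91.20 east, 61.29 north. Distance = √((91.20)² + (61.29)²) = 109.881 km.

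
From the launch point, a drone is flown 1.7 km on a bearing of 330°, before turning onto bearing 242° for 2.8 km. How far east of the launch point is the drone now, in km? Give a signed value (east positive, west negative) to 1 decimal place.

Leg 1 (330°, 1.7 km): east 1.7 sin 330° = -0.85, north 1.7 cos 330° = 1.47
Leg 2 (242°, 2.8 km): east 2.8 sin 242° = -2.47, north 2.8 cos 242° = -1.31
Net east component: -3.32 km.

-3.3 km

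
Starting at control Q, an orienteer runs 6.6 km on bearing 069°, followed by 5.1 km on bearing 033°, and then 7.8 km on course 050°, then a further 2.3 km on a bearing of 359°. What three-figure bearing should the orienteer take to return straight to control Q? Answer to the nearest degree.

227°

Leg 1 (069°, 6.6 km): east 6.6 sin 69° = 6.16, north 6.6 cos 69° = 2.37
Leg 2 (033°, 5.1 km): east 5.1 sin 33° = 2.78, north 5.1 cos 33° = 4.28
Leg 3 (050°, 7.8 km): east 7.8 sin 50° = 5.98, north 7.8 cos 50° = 5.01
Leg 4 (359°, 2.3 km): east 2.3 sin 359° = -0.04, north 2.3 cos 359° = 2.30
Net displacement: 14.87 east, 13.96 north. Direction back to start is (-14.87, -13.96): bearing = atan2(-14.87, -13.96) mod 360° = 226.82° ≈ 227°.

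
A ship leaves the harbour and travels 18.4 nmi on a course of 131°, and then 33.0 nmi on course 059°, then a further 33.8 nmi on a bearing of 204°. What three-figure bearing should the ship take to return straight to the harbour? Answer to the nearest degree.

312°

Leg 1 (131°, 18.4 nmi): east 18.4 sin 131° = 13.89, north 18.4 cos 131° = -12.07
Leg 2 (059°, 33.0 nmi): east 33.0 sin 59° = 28.29, north 33.0 cos 59° = 17.00
Leg 3 (204°, 33.8 nmi): east 33.8 sin 204° = -13.75, north 33.8 cos 204° = -30.88
Net displacement: 28.43 east, -25.95 north. Direction back to start is (-28.43, 25.95): bearing = atan2(-28.43, 25.95) mod 360° = 312.40° ≈ 312°.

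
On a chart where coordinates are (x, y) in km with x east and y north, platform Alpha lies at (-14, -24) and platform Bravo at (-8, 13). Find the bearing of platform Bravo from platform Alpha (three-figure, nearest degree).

009°

Δeast = -8 − -14 = 6.00; Δnorth = 13 − -24 = 37.00.
Bearing = atan2(Δeast, Δnorth) mod 360° = 9.21° ≈ 009°.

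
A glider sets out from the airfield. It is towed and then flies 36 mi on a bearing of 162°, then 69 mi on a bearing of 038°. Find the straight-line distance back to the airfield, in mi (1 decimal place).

57.3 mi

Leg 1 (162°, 36 mi): east 36 sin 162° = 11.12, north 36 cos 162° = -34.24
Leg 2 (038°, 69 mi): east 69 sin 38° = 42.48, north 69 cos 38° = 54.37
Net: 53.61 east, 20.13 north. Distance = √((53.61)² + (20.13)²) = 57.262 mi.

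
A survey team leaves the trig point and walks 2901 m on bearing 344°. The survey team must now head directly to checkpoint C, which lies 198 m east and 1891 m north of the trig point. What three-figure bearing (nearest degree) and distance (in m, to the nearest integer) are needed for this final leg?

Leg 1 (344°, 2901 m): east 2901 sin 344° = -799.62, north 2901 cos 344° = 2788.62
Current position: (-799.62, 2788.62). Target: (198, 1891). Remaining: Δeast = 997.62, Δnorth = -897.62.
Bearing = atan2(997.62, -897.62) mod 360° = 131.98°; distance = √((997.62)² + (-897.62)²) = 1342.004 m.

132°, 1342 m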